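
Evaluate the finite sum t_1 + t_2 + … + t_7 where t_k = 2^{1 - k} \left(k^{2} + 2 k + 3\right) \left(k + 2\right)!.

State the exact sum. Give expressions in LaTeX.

Σ = 453588

Compute t_(k+1)/t_k: get (k + 3)*(2*k + (k + 1)**2 + 5)/(2*(k**2 + 2*k + 3)).
Take A(k)=k/2 + 3/2, B(k)=1, C(k)=k**2 + 2*k + 3.
Need (k/2 + 3/2)·f(k+1) − (1)·f(k) = k**2 + 2*k + 3.
Degrees (1,0,2) ⇒ d ≤ 1.
Solving with deg f ≤ 1: f(k) = 2*k.
So s_k = (B(k−1)f/C)·t_k = (2*k/(k**2 + 2*k + 3))·t_k = 2**(2 - k)*k*factorial(k + 2).
Check: Δs_k = 2**(1 - k)*(k**2 + 2*k + 3)*factorial(k + 2). ✓
Evaluate s at k=8 and k=1: 453600 and 12; difference 453588.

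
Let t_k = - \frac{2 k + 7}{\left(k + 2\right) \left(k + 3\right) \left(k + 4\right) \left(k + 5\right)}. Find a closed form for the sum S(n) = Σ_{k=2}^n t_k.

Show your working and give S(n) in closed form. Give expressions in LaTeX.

Ratio r(k) = (k + 2)*(2*k + 9)/((k + 6)*(2*k + 7)).
A = k + 2, B = k + 6, C = k + 7/2.
f must satisfy (k + 2)·f(k+1) − (k + 5)·f(k) = k + 7/2.
deg f ≤ 3 (via 1,1,1).
Match coefficients ⇒ f(k) = k*(k + 3)*(k + 6)/16.
R(k) = B(k−1)·f(k)/C(k) = k*(k + 3)*(k + 5)*(k + 6)/(8*(2*k + 7)); s_k = R·t_k = k*(-k - 6)/(8*(k**2 + 6*k + 8)).
Verify: (-2*k - 7)/(k**4 + 14*k**3 + 71*k**2 + 154*k + 120) matches t_k.
Σ_(k=2)^n t_k = s_(n+1) − s_(2) = ((-n**2 - 8*n - 7)/(8*(n**2 + 8*n + 15))) − (-1/12), i.e. (-n**2 - 8*n + 9)/(24*(n**2 + 8*n + 15)).

S(n) = \frac{- n^{2} - 8 n + 9}{24 \left(n^{2} + 8 n + 15\right)}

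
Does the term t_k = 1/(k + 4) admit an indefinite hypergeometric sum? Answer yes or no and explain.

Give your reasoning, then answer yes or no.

No. Not Gosper-summable.

Ratio r(k) = (k + 4)/(k + 5).
Normal form (A,B,C) = (k + 4, k + 5, 1).
Solve (k + 4)·f(k+1) − (k + 4)·f(k) = 1.
Bound: deg f ≤ 0.
Write f(k) = c0. Then LHS − RHS = -1, requiring -1 = 0: contradictory. No certificate.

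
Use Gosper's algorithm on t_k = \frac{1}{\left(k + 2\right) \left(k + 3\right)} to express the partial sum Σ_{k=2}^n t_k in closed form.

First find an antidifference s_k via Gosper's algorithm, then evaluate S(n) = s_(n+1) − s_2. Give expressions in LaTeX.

Compute t_(k+1)/t_k: get (k + 2)/(k + 4).
Take A(k)=k + 2, B(k)=k + 4, C(k)=1.
Need (k + 2)·f(k+1) − (k + 3)·f(k) = 1.
d = 1 from the (1,1,0) case.
Coefficient equations give f(k) = k/2.
Then R = B(k−1)f/C = k*(k + 3)/2, so s_k = R(k)·t_k = k/(2*(k + 2)).
Δs = 1/(k**2 + 5*k + 6), as required.
Σ_(k=2)^n t_k = s_(n+1) − s_(2) = ((n + 1)/(2*(n + 3))) − (1/4), i.e. (n - 1)/(4*(n + 3)).

S(n) = \frac{n - 1}{4 \left(n + 3\right)}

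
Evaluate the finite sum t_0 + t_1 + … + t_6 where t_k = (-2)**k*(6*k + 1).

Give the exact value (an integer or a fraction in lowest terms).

Σ = 1663

t_(k+1)/t_k = 2*(-6*k - 7)/(6*k + 1).
So A=-2 and B=1, with C=k + 1/6.
Set up (-2)·f(k+1) − (1)·f(k) − (k + 1/6) = 0.
From deg A=0, deg B=0, deg C=1: d=1.
Match coefficients ⇒ f(k) = -(2*k - 1)/6.
R(k) = B(k−1)·f(k)/C(k) = -(2*k - 1)/(6*k + 1); s_k = R·t_k = (-2)**k*(1 - 2*k).
Check: Δs_k = (-2)**k*(6*k + 1). ✓
Evaluate s at k=7 and k=0: 1664 and 1; difference 1663.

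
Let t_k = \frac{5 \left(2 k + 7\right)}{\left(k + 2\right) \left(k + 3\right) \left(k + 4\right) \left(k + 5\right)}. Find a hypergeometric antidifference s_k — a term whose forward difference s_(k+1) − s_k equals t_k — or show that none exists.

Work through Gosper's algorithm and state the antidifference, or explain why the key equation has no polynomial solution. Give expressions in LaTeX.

Ratio r(k) = (k + 2)*(2*k + 9)/((k + 6)*(2*k + 7)).
A = k + 2, B = k + 6, C = k + 7/2.
Set up (k + 2)·f(k+1) − (k + 5)·f(k) − (k + 7/2) = 0.
d = 3 from the (1,1,1) case.
Solve for f: f(k) = k*(k + 3)*(k + 6)/16 (degree 3 ≤ 3).
Certificate R = B(k−1)f/C = k*(k + 3)*(k + 5)*(k + 6)/(8*(2*k + 7)) gives s_k = 5*k*(k + 6)/(8*(k**2 + 6*k + 8)).
s_(k+1) − s_k = 5*(2*k + 7)/(k**4 + 14*k**3 + 71*k**2 + 154*k + 120) = t_k.

s_k = \frac{5 k \left(k + 6\right)}{8 \left(k^{2} + 6 k + 8\right)}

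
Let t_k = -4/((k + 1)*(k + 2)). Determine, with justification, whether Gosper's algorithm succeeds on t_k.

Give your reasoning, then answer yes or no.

r(k) = (k + 1)/(k + 3) after simplifying.
Gosper form: A/B · C(k+1)/C(k) with A=k + 1, B=k + 3, C=1.
Key eq: (k + 1)·f(k+1) = (k + 2)·f(k) + (1).
d = 1 from the (1,1,0) case.
Coefficient equations give f(k) = k.
So s_k = (B(k−1)f/C)·t_k = (k*(k + 2))·t_k = -4*k/(k + 1).
s_(k+1) − s_k = -4/(k**2 + 3*k + 2) = t_k.

Yes. s_k = -4*k/(k + 1).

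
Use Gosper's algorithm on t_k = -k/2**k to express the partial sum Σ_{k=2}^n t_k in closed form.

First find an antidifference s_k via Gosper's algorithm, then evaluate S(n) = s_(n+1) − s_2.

The ratio is (k + 1)/(2*k).
So A=1/2 and B=1, with C=k.
f must satisfy (1/2)·f(k+1) − (1)·f(k) = k.
Degrees (0,0,1) ⇒ d ≤ 1.
Coefficient equations give f(k) = -2*(k + 1).
So s_k = (B(k−1)f/C)·t_k = (-2*(k + 1)/k)·t_k = 2**(1 - k)*(k + 1).
s_(k+1) − s_k = -k/2**k = t_k.
Evaluate: s_(n+1) = (n + 2)/2**n; subtract s_(2) = 3/2 ⇒ S(n) = -3/2 + n/2**n + 2/2**n.

S(n) = -3/2 + n/2**n + 2/2**n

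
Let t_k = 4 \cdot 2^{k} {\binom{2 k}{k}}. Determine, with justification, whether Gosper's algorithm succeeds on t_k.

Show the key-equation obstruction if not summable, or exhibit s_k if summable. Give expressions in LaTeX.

No — t_k has no hypergeometric antidifference.

The ratio is 4*(2*k + 1)/(k + 1).
Factor: A=8*k + 4; B=k + 1; C=1.
Solve (8*k + 4)·f(k+1) − (k)·f(k) = 1.
d = -1 from the (1,1,0) case.
Bound -1 < 0, so the key equation has no polynomial solution.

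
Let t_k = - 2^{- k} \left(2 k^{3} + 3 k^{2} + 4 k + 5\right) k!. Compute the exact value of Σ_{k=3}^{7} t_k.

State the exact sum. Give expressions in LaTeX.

Σ = -84363/2

Ratio r(k) = (2*k**4 + 11*k**3 + 25*k**2 + 30*k + 14)/(2*(2*k**3 + 3*k**2 + 4*k + 5)).
So A=k/2 + 1/2 and B=1, with C=k**3 + 3*k**2/2 + 2*k + 5/2.
f must satisfy (k/2 + 1/2)·f(k+1) − (1)·f(k) = k**3 + 3*k**2/2 + 2*k + 5/2.
d = 2 from the (1,0,3) case.
Solve for f: f(k) = 2*k**2 + k - 2 (degree 2 ≤ 2).
So s_k = (B(k−1)f/C)·t_k = (2*(2*k**2 + k - 2)/(2*k**3 + 3*k**2 + 4*k + 5))·t_k = -2**(1 - k)*(2*k**2 + k - 2)*factorial(k).
Verify: -(2*k**3 + 3*k**2 + 4*k + 5)*factorial(k)/2**k matches t_k.
Σ_(k=3)^(7) t_k = s_(8) − s_(3) = -42210 − (-57/2) = -84363/2.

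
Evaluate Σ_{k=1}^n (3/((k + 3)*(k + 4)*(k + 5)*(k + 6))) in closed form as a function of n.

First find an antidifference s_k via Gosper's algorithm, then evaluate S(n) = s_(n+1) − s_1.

S(n) = n*(n**2 + 15*n + 74)/(120*(n**3 + 15*n**2 + 74*n + 120))

Step 1: r(k) = (k + 3)/(k + 7).
So A=k + 3 and B=k + 7, with C=1.
f must satisfy (k + 3)·f(k+1) − (k + 6)·f(k) = 1.
d = 3 from the (1,1,0) case.
Solve for f: f(k) = k*(k**2 + 12*k + 47)/180 (degree 3 ≤ 3).
Then R = B(k−1)f/C = k*(k + 6)*(k**2 + 12*k + 47)/180, so s_k = R(k)·t_k = k*(k**2 + 12*k + 47)/(60*(k + 3)*(k + 4)*(k + 5)).
Verify: 3/(k**4 + 18*k**3 + 119*k**2 + 342*k + 360) matches t_k.
s_(n+1) = (n**3 + 15*n**2 + 74*n + 60)/(60*(n**3 + 15*n**2 + 74*n + 120)) and s_(1) = 1/120, so S(n) = n*(n**2 + 15*n + 74)/(120*(n**3 + 15*n**2 + 74*n + 120)).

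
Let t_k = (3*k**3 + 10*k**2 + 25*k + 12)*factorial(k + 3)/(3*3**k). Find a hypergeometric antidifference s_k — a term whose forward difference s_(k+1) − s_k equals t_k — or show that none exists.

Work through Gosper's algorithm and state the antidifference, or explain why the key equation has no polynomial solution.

Step 1: r(k) = (3*k**4 + 31*k**3 + 130*k**2 + 266*k + 200)/(3*(3*k**3 + 10*k**2 + 25*k + 12)).
A = k/3 + 4/3, B = 1, C = k**3 + 10*k**2/3 + 25*k/3 + 4.
Need (k/3 + 4/3)·f(k+1) − (1)·f(k) = k**3 + 10*k**2/3 + 25*k/3 + 4.
Degrees (1,0,3) ⇒ d ≤ 2.
Coefficient equations give f(k) = (k - 1)*(3*k + 4).
Get s_k = R·t_k = (k - 1)*(3*k + 4)*factorial(k + 3)/3**k with R(k) = B(k−1)f(k)/C(k) = 3*(k - 1)*(3*k + 4)/(3*k**3 + 10*k**2 + 25*k + 12).
Check: Δs_k = (3*k**3 + 10*k**2 + 25*k + 12)*factorial(k + 3)/(3*3**k). ✓

s_k = (k - 1)*(3*k + 4)*factorial(k + 3)/3**k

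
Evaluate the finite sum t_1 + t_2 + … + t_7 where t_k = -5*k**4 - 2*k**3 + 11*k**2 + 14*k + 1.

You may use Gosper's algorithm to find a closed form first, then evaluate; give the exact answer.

The ratio is (5*k**4 + 22*k**3 + 25*k**2 - 10*k - 19)/(5*k**4 + 2*k**3 - 11*k**2 - 14*k - 1).
Normal form (A,B,C) = (1, 1, k**4 + 2*k**3/5 - 11*k**2/5 - 14*k/5 - 1/5).
f must satisfy (1)·f(k+1) − (1)·f(k) = k**4 + 2*k**3/5 - 11*k**2/5 - 14*k/5 - 1/5.
deg f ≤ 5 (via 0,0,4).
Solve for f: f(k) = k*(k**4 - 2*k**3 - 3*k**2 - k + 4)/5 (degree 5 ≤ 5).
Then R = B(k−1)f/C = k*(k**4 - 2*k**3 - 3*k**2 - k + 4)/(5*k**4 + 2*k**3 - 11*k**2 - 14*k - 1), so s_k = R(k)·t_k = k*(-k**4 + 2*k**3 + 3*k**2 + k - 4).
Δs = -5*k**4 - 2*k**3 + 11*k**2 + 14*k + 1, as required.
Telescoping: Σ = s_(8) − s_(1) = -23008 − (1) = -23009.

Σ = -23009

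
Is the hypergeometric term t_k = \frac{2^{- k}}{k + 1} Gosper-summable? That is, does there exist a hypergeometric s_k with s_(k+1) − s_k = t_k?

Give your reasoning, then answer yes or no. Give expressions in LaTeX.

Step 1: r(k) = (k + 1)/(2*(k + 2)).
A = k/2 + 1/2, B = k + 2, C = 1.
f must satisfy (k/2 + 1/2)·f(k+1) − (k + 1)·f(k) = 1.
deg f ≤ -1 (via 1,1,0).
Bound -1 < 0, so the key equation has no polynomial solution.

No — t_k has no hypergeometric antidifference.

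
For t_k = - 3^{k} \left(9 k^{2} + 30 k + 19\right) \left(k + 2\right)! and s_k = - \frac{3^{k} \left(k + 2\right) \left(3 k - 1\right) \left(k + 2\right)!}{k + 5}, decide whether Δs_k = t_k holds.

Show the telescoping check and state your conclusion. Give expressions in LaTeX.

Invalid: residual \frac{3^{k + 1} \left(9 k^{3} + 75 k^{2} + 166 k + 96\right) \left(k + 2\right)!}{\left(k + 5\right) \left(k + 6\right)} ≠ 0.

s_(k+1) = -3**(k + 1)*(k + 3)*(3*k + 2)*factorial(k + 3)/(k + 6)
s_(k+1) − s_k = -3**k*(9*k**4 + 102*k**3 + 394*k**2 + 611*k + 282)*factorial(k + 2)/((k + 5)*(k + 6))
(s_(k+1) − s_k) − t_k = 3**(k + 1)*(9*k**3 + 75*k**2 + 166*k + 96)*factorial(k + 2)/((k + 5)*(k + 6))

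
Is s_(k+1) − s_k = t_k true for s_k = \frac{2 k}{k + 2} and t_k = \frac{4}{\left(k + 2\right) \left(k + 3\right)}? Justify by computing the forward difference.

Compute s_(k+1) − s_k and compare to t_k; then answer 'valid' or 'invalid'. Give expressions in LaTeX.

Valid — Δs_k = t_k.

s_(k+1) = 2*(k + 1)/(k + 3)
s_(k+1) − s_k = 4/(k**2 + 5*k + 6)
(s_(k+1) − s_k) − t_k = 0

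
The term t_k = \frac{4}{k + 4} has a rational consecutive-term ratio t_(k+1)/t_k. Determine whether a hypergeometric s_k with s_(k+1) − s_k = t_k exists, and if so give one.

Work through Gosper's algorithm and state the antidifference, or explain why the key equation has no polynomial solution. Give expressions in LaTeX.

t_(k+1)/t_k = (k + 4)/(k + 5).
Factor: A=k + 4; B=k + 5; C=1.
Key eq: (k + 4)·f(k+1) = (k + 4)·f(k) + (1).
deg f ≤ 0 (via 1,1,0).
Generic f = c0 gives residual -1; -1 = 0 cannot hold, so t_k is not Gosper-summable.

not Gosper-summable; s_k does not exist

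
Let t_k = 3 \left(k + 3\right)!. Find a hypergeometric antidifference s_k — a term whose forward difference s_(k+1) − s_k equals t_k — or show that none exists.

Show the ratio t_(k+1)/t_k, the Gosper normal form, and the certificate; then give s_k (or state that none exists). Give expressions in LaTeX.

r(k) = k + 4 after simplifying.
Gosper form: A/B · C(k+1)/C(k) with A=k + 4, B=1, C=1.
Solve (k + 4)·f(k+1) − (1)·f(k) = 1.
Degrees (1,0,0) ⇒ d ≤ -1.
d = -1 < 0 ⇒ no nonzero polynomial f; not summable.

no hypergeometric antidifference exists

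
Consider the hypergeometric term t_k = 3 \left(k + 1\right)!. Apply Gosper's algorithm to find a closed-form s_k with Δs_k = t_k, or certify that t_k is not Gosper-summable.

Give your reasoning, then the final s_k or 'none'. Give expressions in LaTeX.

Ratio r(k) = k + 2.
A = k + 2, B = 1, C = 1.
Solve (k + 2)·f(k+1) − (1)·f(k) = 1.
deg f ≤ -1 (via 1,0,0).
Negative degree bound (-1): no f exists, t_k not Gosper-summable.

none (Gosper's algorithm certifies no s_k)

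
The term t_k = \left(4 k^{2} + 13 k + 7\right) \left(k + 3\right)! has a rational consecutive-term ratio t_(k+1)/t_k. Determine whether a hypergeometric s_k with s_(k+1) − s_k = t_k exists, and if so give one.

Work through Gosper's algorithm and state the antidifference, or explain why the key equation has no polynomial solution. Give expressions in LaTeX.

s_k = \left(4 k - 3\right) \left(k + 3\right)!

The ratio is (k + 4)*(13*k + 4*(k + 1)**2 + 20)/(4*k**2 + 13*k + 7).
So A=k + 4 and B=1, with C=k**2 + 13*k/4 + 7/4.
Solve (k + 4)·f(k+1) − (1)·f(k) = k**2 + 13*k/4 + 7/4.
Bound: deg f ≤ 1.
Match coefficients ⇒ f(k) = (4*k - 3)/4.
Then R = B(k−1)f/C = (4*k - 3)/(4*k**2 + 13*k + 7), so s_k = R(k)·t_k = (4*k - 3)*factorial(k + 3).
Δs = (4*k**2 + 13*k + 7)*factorial(k + 3), as required.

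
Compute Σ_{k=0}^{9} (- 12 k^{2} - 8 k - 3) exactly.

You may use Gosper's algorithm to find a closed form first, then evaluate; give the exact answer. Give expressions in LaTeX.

Σ = -3810

Step 1: r(k) = (12*k**2 + 32*k + 23)/(12*k**2 + 8*k + 3).
Take A(k)=1, B(k)=1, C(k)=k**2 + 2*k/3 + 1/4.
Solve (1)·f(k+1) − (1)·f(k) = k**2 + 2*k/3 + 1/4.
d = 3 from the (0,0,2) case.
Match coefficients ⇒ f(k) = k*(4*k**2 - 2*k + 1)/12.
R(k) = B(k−1)·f(k)/C(k) = k*(4*k**2 - 2*k + 1)/(12*k**2 + 8*k + 3); s_k = R·t_k = k*(-4*k**2 + 2*k - 1).
Verify: -12*k**2 - 8*k - 3 matches t_k.
Telescoping: Σ = s_(10) − s_(0) = -3810 − (0) = -3810.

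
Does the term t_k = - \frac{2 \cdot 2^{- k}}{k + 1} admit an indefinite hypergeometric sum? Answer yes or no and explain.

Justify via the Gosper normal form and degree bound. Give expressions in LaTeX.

No — negative degree bound, so no certificate f.

Compute t_(k+1)/t_k: get (k + 1)/(2*(k + 2)).
A = k/2 + 1/2, B = k + 2, C = 1.
Solve (k/2 + 1/2)·f(k+1) − (k + 1)·f(k) = 1.
d = -1 from the (1,1,0) case.
Negative degree bound (-1): no f exists, t_k not Gosper-summable.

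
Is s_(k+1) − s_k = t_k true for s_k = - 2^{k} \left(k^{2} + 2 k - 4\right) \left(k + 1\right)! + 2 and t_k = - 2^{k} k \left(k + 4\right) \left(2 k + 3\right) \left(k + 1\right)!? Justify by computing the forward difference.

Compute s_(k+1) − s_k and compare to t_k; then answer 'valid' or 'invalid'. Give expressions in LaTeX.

valid (s_(k+1) − s_k reduces to t_k)

s_(k+1) = -2**(k + 1)*(2*k + (k + 1)**2 - 2)*factorial(k + 2) + 2
s_(k+1) − s_k = -2**k*k*(k + 4)*(2*k + 3)*factorial(k + 1)
(s_(k+1) − s_k) − t_k = 0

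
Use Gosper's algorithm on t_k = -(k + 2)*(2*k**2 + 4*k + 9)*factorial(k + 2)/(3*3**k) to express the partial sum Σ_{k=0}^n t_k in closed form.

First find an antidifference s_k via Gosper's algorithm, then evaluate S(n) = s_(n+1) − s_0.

The ratio is (k + 3)**2*(4*k + 2*(k + 1)**2 + 13)/(3*(k + 2)*(2*k**2 + 4*k + 9)).
Gosper form: A/B · C(k+1)/C(k) with A=k/3 + 1, B=1, C=k**3 + 4*k**2 + 17*k/2 + 9.
Set up (k/3 + 1)·f(k+1) − (1)·f(k) − (k**3 + 4*k**2 + 17*k/2 + 9) = 0.
From deg A=1, deg B=0, deg C=3: d=2.
Match coefficients ⇒ f(k) = 3*(2*k**2 + 4*k - 1)/2.
Certificate R = B(k−1)f/C = 3*(2*k**2 + 4*k - 1)/((k + 2)*(2*k**2 + 4*k + 9)) gives s_k = -(2*k**2 + 4*k - 1)*factorial(k + 2)/3**k.
Δs = -(k + 2)*(2*k**2 + 4*k + 9)*factorial(k + 2)/(3*3**k), as required.
Σ_(k=0)^n t_k = s_(n+1) − s_(0) = (-3**(-n - 1)*(2*n**2 + 8*n + 5)*factorial(n + 3)) − (2), i.e. -(6*3**n + 2*n**5*factorial(n) + 20*n**4*factorial(n) + 75*n**3*factorial(n) + 130*n**2*factorial(n) + 103*n*factorial(n) + 30*factorial(n))/(3*3**n).

S(n) = -(6*3**n + 2*n**5*factorial(n) + 20*n**4*factorial(n) + 75*n**3*factorial(n) + 130*n**2*factorial(n) + 103*n*factorial(n) + 30*factorial(n))/(3*3**n)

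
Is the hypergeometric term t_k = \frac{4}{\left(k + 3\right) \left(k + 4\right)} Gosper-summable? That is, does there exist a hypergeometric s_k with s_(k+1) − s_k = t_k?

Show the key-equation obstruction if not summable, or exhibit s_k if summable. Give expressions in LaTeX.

Yes. s_k = \frac{4 k}{3 \left(k + 3\right)}.

t_(k+1)/t_k = (k + 3)/(k + 5).
So A=k + 3 and B=k + 5, with C=1.
Solve (k + 3)·f(k+1) − (k + 4)·f(k) = 1.
deg f ≤ 1 (via 1,1,0).
Solving with deg f ≤ 1: f(k) = k/3.
Then R = B(k−1)f/C = k*(k + 4)/3, so s_k = R(k)·t_k = 4*k/(3*(k + 3)).
Δs = 4/(k**2 + 7*k + 12), as required.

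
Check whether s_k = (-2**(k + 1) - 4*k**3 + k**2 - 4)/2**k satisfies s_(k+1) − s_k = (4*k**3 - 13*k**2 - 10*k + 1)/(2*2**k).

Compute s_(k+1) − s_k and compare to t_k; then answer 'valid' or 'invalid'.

s_(k+1) = (-4*2**k - 4*(k + 1)**3 + (k + 1)**2 - 4)/(2*2**k)
s_(k+1) − s_k = (4*k**3 - 13*k**2 - 10*k + 1)/(2*2**k)
(s_(k+1) − s_k) − t_k = 0

Valid: the claim telescopes to t_k.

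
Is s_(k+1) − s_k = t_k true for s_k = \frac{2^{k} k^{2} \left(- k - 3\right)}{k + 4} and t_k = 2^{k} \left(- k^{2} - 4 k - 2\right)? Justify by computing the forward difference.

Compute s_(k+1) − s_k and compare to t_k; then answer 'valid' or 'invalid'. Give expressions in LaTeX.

s_(k+1) = 2**(k + 1)*(-k - 4)*(k + 1)**2/(k + 5)
s_(k+1) − s_k = 2**k*(k**2*(k + 3)*(k + 5) - 2*(k + 1)**2*(k + 4)**2)/((k + 4)*(k + 5))
(s_(k+1) − s_k) − t_k = 2**k*(k**3 + 7*k**2 + 18*k + 8)/(k**2 + 9*k + 20)

Invalid: residual \frac{2^{k} \left(k^{3} + 7 k^{2} + 18 k + 8\right)}{k^{2} + 9 k + 20} ≠ 0.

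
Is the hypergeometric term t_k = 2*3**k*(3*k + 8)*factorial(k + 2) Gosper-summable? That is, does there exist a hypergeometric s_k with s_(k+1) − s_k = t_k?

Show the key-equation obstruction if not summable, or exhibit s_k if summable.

Compute t_(k+1)/t_k: get 3*(k + 3)*(3*k + 11)/(3*k + 8).
Gosper form: A/B · C(k+1)/C(k) with A=3*k + 9, B=1, C=k + 8/3.
Key eq: (3*k + 9)·f(k+1) = (1)·f(k) + (k + 8/3).
Bound: deg f ≤ 0.
Solve for f: f(k) = 1/3 (degree 0 ≤ 0).
Then R = B(k−1)f/C = 1/(3*k + 8), so s_k = R(k)·t_k = 2*3**k*factorial(k + 2).
Check: Δs_k = 2*3**k*(3*k + 8)*factorial(k + 2). ✓

Yes. s_k = 2*3**k*factorial(k + 2).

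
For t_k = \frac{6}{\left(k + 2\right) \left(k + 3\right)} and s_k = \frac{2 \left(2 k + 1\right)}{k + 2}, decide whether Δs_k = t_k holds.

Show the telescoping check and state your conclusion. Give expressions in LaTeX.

s_(k+1) = 2*(2*k + 3)/(k + 3)
s_(k+1) − s_k = 6/(k**2 + 5*k + 6)
(s_(k+1) − s_k) − t_k = 0

Valid — Δs_k = t_k.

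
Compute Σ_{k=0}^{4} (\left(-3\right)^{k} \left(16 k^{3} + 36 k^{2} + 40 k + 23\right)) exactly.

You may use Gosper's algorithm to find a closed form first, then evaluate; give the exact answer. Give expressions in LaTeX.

Σ = 123203

Step 1: r(k) = 3*(-16*k**3 - 84*k**2 - 160*k - 115)/(16*k**3 + 36*k**2 + 40*k + 23).
Gosper form: A/B · C(k+1)/C(k) with A=-3, B=1, C=k**3 + 9*k**2/4 + 5*k/2 + 23/16.
Solve (-3)·f(k+1) − (1)·f(k) = k**3 + 9*k**2/4 + 5*k/2 + 23/16.
From deg A=0, deg B=0, deg C=3: d=3.
Solve for f: f(k) = -(4*k**3 + k + 2)/16 (degree 3 ≤ 3).
R(k) = B(k−1)·f(k)/C(k) = -(4*k**3 + k + 2)/(16*k**3 + 36*k**2 + 40*k + 23); s_k = R·t_k = (-3)**k*(-4*k**3 - k - 2).
Δs = (-3)**k*(16*k**3 + 36*k**2 + 40*k + 23), as required.
Σ_(k=0)^(4) t_k = s_(5) − s_(0) = 123201 − (-2) = 123203.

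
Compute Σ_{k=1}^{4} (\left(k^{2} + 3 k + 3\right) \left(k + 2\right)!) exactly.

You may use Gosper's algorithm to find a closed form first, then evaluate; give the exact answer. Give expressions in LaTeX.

Compute t_(k+1)/t_k: get (k + 3)*(3*k + (k + 1)**2 + 6)/(k**2 + 3*k + 3).
Gosper form: A/B · C(k+1)/C(k) with A=k + 3, B=1, C=k**2 + 3*k + 3.
Need (k + 3)·f(k+1) − (1)·f(k) = k**2 + 3*k + 3.
Bound: deg f ≤ 1.
Match coefficients ⇒ f(k) = k.
R(k) = B(k−1)·f(k)/C(k) = k/(k**2 + 3*k + 3); s_k = R·t_k = k*factorial(k + 2).
s_(k+1) − s_k = (k**2 + 3*k + 3)*factorial(k + 2) = t_k.
Sum = s_(5) − s_(1); s_(5) = 25200, s_(1) = 6 ⇒ 25194.

Σ = 25194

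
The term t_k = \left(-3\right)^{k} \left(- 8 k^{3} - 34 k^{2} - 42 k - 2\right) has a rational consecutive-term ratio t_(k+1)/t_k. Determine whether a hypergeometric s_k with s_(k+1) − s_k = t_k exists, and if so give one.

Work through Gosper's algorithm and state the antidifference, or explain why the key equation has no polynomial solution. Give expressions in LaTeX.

The ratio is 3*(-4*k**3 - 29*k**2 - 67*k - 43)/(4*k**3 + 17*k**2 + 21*k + 1).
Factor: A=-3; B=1; C=k**3 + 17*k**2/4 + 21*k/4 + 1/4.
Need (-3)·f(k+1) − (1)·f(k) = k**3 + 17*k**2/4 + 21*k/4 + 1/4.
Degrees (0,0,3) ⇒ d ≤ 3.
A polynomial solution: f(k) = -(k**3 + 2*k**2 - 2)/4.
R(k) = B(k−1)·f(k)/C(k) = -(k**3 + 2*k**2 - 2)/(4*k**3 + 17*k**2 + 21*k + 1); s_k = R·t_k = 2*(-3)**k*(k**3 + 2*k**2 - 2).
Δs = (-3)**k*(-8*k**3 - 34*k**2 - 42*k - 2), as required.

s_k = 2 \left(-3\right)^{k} \left(k^{3} + 2 k^{2} - 2\right)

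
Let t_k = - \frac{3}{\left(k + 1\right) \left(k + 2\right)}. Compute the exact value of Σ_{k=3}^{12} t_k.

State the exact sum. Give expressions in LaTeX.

t_(k+1)/t_k = (k + 1)/(k + 3).
Normal form (A,B,C) = (k + 1, k + 3, 1).
f must satisfy (k + 1)·f(k+1) − (k + 2)·f(k) = 1.
d = 1 from the (1,1,0) case.
Solve for f: f(k) = k (degree 1 ≤ 1).
Get s_k = R·t_k = -3*k/(k + 1) with R(k) = B(k−1)f(k)/C(k) = k*(k + 2).
Δs = -3/(k**2 + 3*k + 2), as required.
Sum = s_(13) − s_(3); s_(13) = -39/14, s_(3) = -9/4 ⇒ -15/28.

Σ = -15/28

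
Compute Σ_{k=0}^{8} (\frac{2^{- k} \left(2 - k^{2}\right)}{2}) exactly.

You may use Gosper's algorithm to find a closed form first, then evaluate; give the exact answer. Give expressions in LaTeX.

The ratio is ((k + 1)**2 - 2)/(2*(k**2 - 2)).
Factor: A=1/2; B=1; C=k**2 - 2.
Set up (1/2)·f(k+1) − (1)·f(k) − (k**2 - 2) = 0.
Degrees (0,0,2) ⇒ d ≤ 2.
Solve for f: f(k) = -2*(k + 1)**2 (degree 2 ≤ 2).
Certificate R = B(k−1)f/C = -2*(k + 1)**2/(k**2 - 2) gives s_k = (k**2 + 2*k + 1)/2**k.
s_(k+1) − s_k = (2 - k**2)/(2*2**k) = t_k.
Sum = s_(9) − s_(0); s_(9) = 25/128, s_(0) = 1 ⇒ -103/128.

Σ = -103/128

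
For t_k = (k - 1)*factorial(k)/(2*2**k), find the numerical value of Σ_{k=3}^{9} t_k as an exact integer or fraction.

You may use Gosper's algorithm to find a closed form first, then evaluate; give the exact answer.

Σ = 3543

Compute t_(k+1)/t_k: get k*(k + 1)/(2*(k - 1)).
Take A(k)=k/2 + 1/2, B(k)=1, C(k)=k - 1.
Set up (k/2 + 1/2)·f(k+1) − (1)·f(k) − (k - 1) = 0.
deg f ≤ 0 (via 1,0,1).
Solve for f: f(k) = 2 (degree 0 ≤ 0).
Get s_k = R·t_k = factorial(k)/2**k with R(k) = B(k−1)f(k)/C(k) = 2/(k - 1).
s_(k+1) − s_k = (k - 1)*factorial(k)/(2*2**k) = t_k.
Evaluate s at k=10 and k=3: 14175/4 and 3/4; difference 3543.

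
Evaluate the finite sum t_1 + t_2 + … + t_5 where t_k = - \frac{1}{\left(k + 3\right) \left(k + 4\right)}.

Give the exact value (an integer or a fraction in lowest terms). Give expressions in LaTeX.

Σ = -5/36

The ratio is (k + 3)/(k + 5).
Normal form (A,B,C) = (k + 3, k + 5, 1).
Set up (k + 3)·f(k+1) − (k + 4)·f(k) − (1) = 0.
deg f ≤ 1 (via 1,1,0).
Solve for f: f(k) = k/3 (degree 1 ≤ 1).
Get s_k = R·t_k = -k/(3*k + 9) with R(k) = B(k−1)f(k)/C(k) = k*(k + 4)/3.
Verify: -1/(k**2 + 7*k + 12) matches t_k.
Σ_(k=1)^(5) t_k = s_(6) − s_(1) = -2/9 − (-1/12) = -5/36.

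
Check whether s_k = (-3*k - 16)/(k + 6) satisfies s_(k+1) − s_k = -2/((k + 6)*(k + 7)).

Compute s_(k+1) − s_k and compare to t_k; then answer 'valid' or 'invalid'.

Valid — Δs_k = t_k.

s_(k+1) = (-3*k - 19)/(k + 7)
s_(k+1) − s_k = -2/(k**2 + 13*k + 42)
(s_(k+1) − s_k) − t_k = 0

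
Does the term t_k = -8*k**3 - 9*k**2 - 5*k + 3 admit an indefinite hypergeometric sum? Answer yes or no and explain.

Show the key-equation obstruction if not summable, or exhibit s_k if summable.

Yes. s_k = k*(-2*k**3 + k**2 + 4).

t_(k+1)/t_k = (8*k**3 + 33*k**2 + 47*k + 19)/(8*k**3 + 9*k**2 + 5*k - 3).
Normal form (A,B,C) = (1, 1, k**3 + 9*k**2/8 + 5*k/8 - 3/8).
Set up (1)·f(k+1) − (1)·f(k) − (k**3 + 9*k**2/8 + 5*k/8 - 3/8) = 0.
deg f ≤ 4 (via 0,0,3).
Match coefficients ⇒ f(k) = k*(2*k**3 - k**2 - 4)/8.
Then R = B(k−1)f/C = k*(2*k**3 - k**2 - 4)/(8*k**3 + 9*k**2 + 5*k - 3), so s_k = R(k)·t_k = k*(-2*k**3 + k**2 + 4).
Check: Δs_k = -8*k**3 - 9*k**2 - 5*k + 3. ✓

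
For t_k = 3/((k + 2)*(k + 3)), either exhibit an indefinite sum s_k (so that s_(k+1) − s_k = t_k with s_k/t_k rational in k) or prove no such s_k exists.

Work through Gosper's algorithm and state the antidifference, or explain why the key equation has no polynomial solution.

s_k = 3*k/(2*(k + 2))

Step 1: r(k) = (k + 2)/(k + 4).
Gosper form: A/B · C(k+1)/C(k) with A=k + 2, B=k + 4, C=1.
Set up (k + 2)·f(k+1) − (k + 3)·f(k) − (1) = 0.
deg f ≤ 1 (via 1,1,0).
A polynomial solution: f(k) = k/2.
Certificate R = B(k−1)f/C = k*(k + 3)/2 gives s_k = 3*k/(2*(k + 2)).
Check: Δs_k = 3/(k**2 + 5*k + 6). ✓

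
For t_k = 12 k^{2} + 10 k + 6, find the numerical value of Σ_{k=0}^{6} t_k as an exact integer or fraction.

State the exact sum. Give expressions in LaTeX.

Σ = 1344

Compute t_(k+1)/t_k: get (6*k**2 + 17*k + 14)/(6*k**2 + 5*k + 3).
Factor: A=1; B=1; C=k**2 + 5*k/6 + 1/2.
Key eq: (1)·f(k+1) = (1)·f(k) + (k**2 + 5*k/6 + 1/2).
d = 3 from the (0,0,2) case.
Match coefficients ⇒ f(k) = k*(4*k**2 - k + 3)/12.
So s_k = (B(k−1)f/C)·t_k = (k*(4*k**2 - k + 3)/(2*(6*k**2 + 5*k + 3)))·t_k = k*(4*k**2 - k + 3).
Verify: 12*k**2 + 10*k + 6 matches t_k.
Evaluate s at k=7 and k=0: 1344 and 0; difference 1344.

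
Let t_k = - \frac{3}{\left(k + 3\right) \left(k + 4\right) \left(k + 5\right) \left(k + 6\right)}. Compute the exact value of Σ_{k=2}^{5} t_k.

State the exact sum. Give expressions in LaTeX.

The ratio is (k + 3)/(k + 7).
Gosper form: A/B · C(k+1)/C(k) with A=k + 3, B=k + 7, C=1.
Need (k + 3)·f(k+1) − (k + 6)·f(k) = 1.
Bound: deg f ≤ 3.
A polynomial solution: f(k) = k*(k**2 + 12*k + 47)/180.
So s_k = (B(k−1)f/C)·t_k = (k*(k + 6)*(k**2 + 12*k + 47)/180)·t_k = k*(-k**2 - 12*k - 47)/(60*(k + 3)*(k + 4)*(k + 5)).
Δs = -3/(k**4 + 18*k**3 + 119*k**2 + 342*k + 360), as required.
Sum = s_(6) − s_(2); s_(6) = -31/1980, s_(2) = -1/84 ⇒ -13/3465.

Σ = -13/3465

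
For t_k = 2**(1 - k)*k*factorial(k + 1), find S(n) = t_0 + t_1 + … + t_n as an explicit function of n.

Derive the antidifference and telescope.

S(n) = -4 + 2*factorial(n + 2)/2**n

Step 1: r(k) = (k + 1)*(k + 2)/(2*k).
So A=k/2 + 1 and B=1, with C=k.
Key eq: (k/2 + 1)·f(k+1) = (1)·f(k) + (k).
Degrees (1,0,1) ⇒ d ≤ 0.
Solving with deg f ≤ 0: f(k) = 2.
R(k) = B(k−1)·f(k)/C(k) = 2/k; s_k = R·t_k = 2**(2 - k)*factorial(k + 1).
Check: Δs_k = 2**(1 - k)*k*factorial(k + 1). ✓
s_(n+1) = 2**(1 - n)*factorial(n + 2) and s_(0) = 4, so S(n) = -4 + 2*factorial(n + 2)/2**n.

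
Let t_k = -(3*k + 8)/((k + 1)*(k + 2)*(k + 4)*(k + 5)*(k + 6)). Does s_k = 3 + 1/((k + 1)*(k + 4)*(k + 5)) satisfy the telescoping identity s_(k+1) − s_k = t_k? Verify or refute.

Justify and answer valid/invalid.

s_(k+1) = 3 + 1/((k + 2)*(k + 5)*(k + 6))
s_(k+1) − s_k = ((k + 1)*(k + 4) - (k + 2)*(k + 6))/((k + 1)*(k + 2)*(k + 4)*(k + 5)*(k + 6))
(s_(k+1) − s_k) − t_k = 0

Valid — Δs_k = t_k.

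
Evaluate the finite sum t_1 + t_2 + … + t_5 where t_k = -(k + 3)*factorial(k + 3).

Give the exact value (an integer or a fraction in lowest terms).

Step 1: r(k) = (k + 4)**2/(k + 3).
Factor: A=k + 4; B=1; C=k + 3.
Solve (k + 4)·f(k+1) − (1)·f(k) = k + 3.
Bound: deg f ≤ 0.
A polynomial solution: f(k) = 1.
Then R = B(k−1)f/C = 1/(k + 3), so s_k = R(k)·t_k = -factorial(k + 3).
Verify: -(k + 3)*factorial(k + 3) matches t_k.
Telescoping: Σ = s_(6) − s_(1) = -362880 − (-24) = -362856.

Σ = -362856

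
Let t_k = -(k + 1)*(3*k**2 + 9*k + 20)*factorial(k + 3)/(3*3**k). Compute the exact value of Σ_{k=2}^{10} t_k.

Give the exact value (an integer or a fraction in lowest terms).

Step 1: r(k) = (k + 2)*(k + 4)*(9*k + 3*(k + 1)**2 + 29)/(3*(k + 1)*(3*k**2 + 9*k + 20)).
A = k/3 + 4/3, B = 1, C = k**3 + 4*k**2 + 29*k/3 + 20/3.
Set up (k/3 + 4/3)·f(k+1) − (1)·f(k) − (k**3 + 4*k**2 + 29*k/3 + 20/3) = 0.
deg f ≤ 2 (via 1,0,3).
Coefficient equations give f(k) = 3*k**2 + 3*k - 4.
Then R = B(k−1)f/C = 3*(3*k**2 + 3*k - 4)/((k + 1)*(3*k**2 + 9*k + 20)), so s_k = R(k)·t_k = -(3*k**2 + 3*k - 4)*factorial(k + 3)/3**k.
Δs = -(k + 1)*(3*k**2 + 9*k + 20)*factorial(k + 3)/(3*3**k), as required.
Σ_(k=2)^(10) t_k = s_(11) − s_(2) = -140633292800/729 − (-560/3) = -140633156720/729.

Σ = -140633156720/729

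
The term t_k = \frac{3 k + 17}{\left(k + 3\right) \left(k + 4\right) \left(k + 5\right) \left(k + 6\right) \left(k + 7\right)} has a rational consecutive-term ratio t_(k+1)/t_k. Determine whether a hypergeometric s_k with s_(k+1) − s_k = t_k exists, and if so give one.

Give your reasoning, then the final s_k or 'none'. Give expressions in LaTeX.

Ratio r(k) = (k + 3)*(3*k + 20)/((k + 8)*(3*k + 17)).
Factor: A=k + 3; B=k + 8; C=k + 17/3.
Key eq: (k + 3)·f(k+1) = (k + 7)·f(k) + (k + 17/3).
Bound: deg f ≤ 4.
Match coefficients ⇒ f(k) = k*(k + 5)*(k**2 + 13*k + 54)/216.
Certificate R = B(k−1)f/C = k*(k + 5)*(k + 7)*(k**2 + 13*k + 54)/(72*(3*k + 17)) gives s_k = k*(k**2 + 13*k + 54)/(72*(k**3 + 13*k**2 + 54*k + 72)).
s_(k+1) − s_k = (3*k + 17)/(k**5 + 25*k**4 + 245*k**3 + 1175*k**2 + 2754*k + 2520) = t_k.

s_k = \frac{k \left(k^{2} + 13 k + 54\right)}{72 \left(k^{3} + 13 k^{2} + 54 k + 72\right)}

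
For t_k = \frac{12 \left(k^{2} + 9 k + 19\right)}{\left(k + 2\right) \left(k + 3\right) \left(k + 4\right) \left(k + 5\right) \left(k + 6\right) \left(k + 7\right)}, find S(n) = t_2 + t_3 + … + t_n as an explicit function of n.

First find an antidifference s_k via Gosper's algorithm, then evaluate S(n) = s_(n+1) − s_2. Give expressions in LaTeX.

S(n) = \frac{n^{3} + 15 n^{2} + 71 n - 87}{48 \left(n^{3} + 15 n^{2} + 71 n + 105\right)}

Step 1: r(k) = (k + 2)*(9*k + (k + 1)**2 + 28)/((k + 8)*(k**2 + 9*k + 19)).
A = k + 2, B = k + 8, C = k**2 + 9*k + 19.
Solve (k + 2)·f(k+1) − (k + 7)·f(k) = k**2 + 9*k + 19.
deg f ≤ 5 (via 1,1,2).
Solve for f: f(k) = k*(k + 3)*(k + 5)*(k**2 + 12*k + 44)/144 (degree 5 ≤ 5).
Then R = B(k−1)f/C = k*(k + 3)*(k + 5)*(k + 7)*(k**2 + 12*k + 44)/(144*(k**2 + 9*k + 19)), so s_k = R(k)·t_k = k*(k**2 + 12*k + 44)/(12*(k**3 + 12*k**2 + 44*k + 48)).
s_(k+1) − s_k = 12*(k**2 + 9*k + 19)/(k**6 + 27*k**5 + 295*k**4 + 1665*k**3 + 5104*k**2 + 8028*k + 5040) = t_k.
Σ_(k=2)^n t_k = s_(n+1) − s_(2) = ((n**3 + 15*n**2 + 71*n + 57)/(12*(n**3 + 15*n**2 + 71*n + 105))) − (1/16), i.e. (n**3 + 15*n**2 + 71*n - 87)/(48*(n**3 + 15*n**2 + 71*n + 105)).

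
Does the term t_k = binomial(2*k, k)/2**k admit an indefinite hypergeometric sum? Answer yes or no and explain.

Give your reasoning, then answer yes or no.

No — negative degree bound, so no certificate f.

t_(k+1)/t_k = (2*k + 1)/(k + 1).
Factor: A=2*k + 1; B=k + 1; C=1.
Set up (2*k + 1)·f(k+1) − (k)·f(k) − (1) = 0.
deg f ≤ -1 (via 1,1,0).
Bound -1 < 0, so the key equation has no polynomial solution.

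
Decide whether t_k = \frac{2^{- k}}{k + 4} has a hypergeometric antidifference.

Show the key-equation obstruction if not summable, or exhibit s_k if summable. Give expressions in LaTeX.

No — key equation has no polynomial f.

r(k) = (k + 4)/(2*(k + 5)) after simplifying.
Normal form (A,B,C) = (k/2 + 2, k + 5, 1).
Need (k/2 + 2)·f(k+1) − (k + 4)·f(k) = 1.
Bound: deg f ≤ -1.
Bound -1 < 0, so the key equation has no polynomial solution.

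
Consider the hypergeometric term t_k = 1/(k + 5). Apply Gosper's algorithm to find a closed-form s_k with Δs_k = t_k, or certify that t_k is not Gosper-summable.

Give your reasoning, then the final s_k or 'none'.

Ratio r(k) = (k + 5)/(k + 6).
Take A(k)=k + 5, B(k)=k + 6, C(k)=1.
Need (k + 5)·f(k+1) − (k + 5)·f(k) = 1.
d = 0 from the (1,1,0) case.
Generic f = c0 gives residual -1; -1 = 0 cannot hold, so t_k is not Gosper-summable.

none (Gosper's algorithm certifies no s_k)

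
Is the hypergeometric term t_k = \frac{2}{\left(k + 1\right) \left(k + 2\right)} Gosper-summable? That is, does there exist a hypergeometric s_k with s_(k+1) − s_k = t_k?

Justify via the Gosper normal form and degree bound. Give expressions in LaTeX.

Yes. s_k = \frac{2 k}{k + 1}.

t_(k+1)/t_k = (k + 1)/(k + 3).
Factor: A=k + 1; B=k + 3; C=1.
Need (k + 1)·f(k+1) − (k + 2)·f(k) = 1.
deg f ≤ 1 (via 1,1,0).
Match coefficients ⇒ f(k) = k.
So s_k = (B(k−1)f/C)·t_k = (k*(k + 2))·t_k = 2*k/(k + 1).
Δs = 2/(k**2 + 3*k + 2), as required.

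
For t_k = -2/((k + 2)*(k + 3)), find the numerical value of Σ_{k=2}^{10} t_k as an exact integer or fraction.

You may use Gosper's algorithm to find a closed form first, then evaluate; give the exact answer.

Σ = -9/26

The ratio is (k + 2)/(k + 4).
So A=k + 2 and B=k + 4, with C=1.
Need (k + 2)·f(k+1) − (k + 3)·f(k) = 1.
d = 1 from the (1,1,0) case.
Solving with deg f ≤ 1: f(k) = k/2.
So s_k = (B(k−1)f/C)·t_k = (k*(k + 3)/2)·t_k = -k/(k + 2).
Check: Δs_k = -2/(k**2 + 5*k + 6). ✓
Evaluate s at k=11 and k=2: -11/13 and -1/2; difference -9/26.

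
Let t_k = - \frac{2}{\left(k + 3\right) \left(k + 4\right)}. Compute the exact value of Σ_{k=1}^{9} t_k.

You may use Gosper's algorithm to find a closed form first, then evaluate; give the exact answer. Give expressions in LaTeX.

Σ = -9/26

Compute t_(k+1)/t_k: get (k + 3)/(k + 5).
Take A(k)=k + 3, B(k)=k + 5, C(k)=1.
Key eq: (k + 3)·f(k+1) = (k + 4)·f(k) + (1).
d = 1 from the (1,1,0) case.
Match coefficients ⇒ f(k) = k/3.
Get s_k = R·t_k = -2*k/(3*k + 9) with R(k) = B(k−1)f(k)/C(k) = k*(k + 4)/3.
Check: Δs_k = -2/(k**2 + 7*k + 12). ✓
Σ_(k=1)^(9) t_k = s_(10) − s_(1) = -20/39 − (-1/6) = -9/26.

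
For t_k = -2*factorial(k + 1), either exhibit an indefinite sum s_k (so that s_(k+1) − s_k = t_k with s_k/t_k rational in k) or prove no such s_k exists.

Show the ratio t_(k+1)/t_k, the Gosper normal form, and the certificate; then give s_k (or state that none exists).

The ratio is k + 2.
So A=k + 2 and B=1, with C=1.
f must satisfy (k + 2)·f(k+1) − (1)·f(k) = 1.
From deg A=1, deg B=0, deg C=0: d=-1.
deg f ≤ -1 is impossible — no certificate.

none — t_k is not Gosper-summable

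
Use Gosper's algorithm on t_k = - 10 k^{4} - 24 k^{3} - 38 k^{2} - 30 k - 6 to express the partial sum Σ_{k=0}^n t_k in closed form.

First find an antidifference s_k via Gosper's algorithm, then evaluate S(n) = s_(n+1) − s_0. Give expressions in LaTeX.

Ratio r(k) = (5*k**4 + 32*k**3 + 85*k**2 + 109*k + 54)/(5*k**4 + 12*k**3 + 19*k**2 + 15*k + 3).
Gosper form: A/B · C(k+1)/C(k) with A=1, B=1, C=k**4 + 12*k**3/5 + 19*k**2/5 + 3*k + 3/5.
Solve (1)·f(k+1) − (1)·f(k) = k**4 + 12*k**3/5 + 19*k**2/5 + 3*k + 3/5.
deg f ≤ 5 (via 0,0,4).
Solve for f: f(k) = k*(k + 1)*(2*k**3 - k**2 + 5*k - 3)/10 (degree 5 ≤ 5).
Certificate R = B(k−1)f/C = k*(2*k**3 - k**2 + 5*k - 3)/(2*(5*k**3 + 7*k**2 + 12*k + 3)) gives s_k = k*(-2*k**4 - k**3 - 4*k**2 - 2*k + 3).
Check: Δs_k = -10*k**4 - 24*k**3 - 38*k**2 - 30*k - 6. ✓
s_(n+1) = -2*n**5 - 11*n**4 - 28*n**3 - 40*n**2 - 27*n - 6 and s_(0) = 0, so S(n) = -2*n**5 - 11*n**4 - 28*n**3 - 40*n**2 - 27*n - 6.

S(n) = - 2 n^{5} - 11 n^{4} - 28 n^{3} - 40 n^{2} - 27 n - 6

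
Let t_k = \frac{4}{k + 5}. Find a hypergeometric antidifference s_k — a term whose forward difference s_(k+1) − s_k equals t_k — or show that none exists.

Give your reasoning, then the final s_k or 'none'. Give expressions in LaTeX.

t_(k+1)/t_k = (k + 5)/(k + 6).
Normal form (A,B,C) = (k + 5, k + 6, 1).
Set up (k + 5)·f(k+1) − (k + 5)·f(k) − (1) = 0.
deg f ≤ 0 (via 1,1,0).
Generic f = c0 gives residual -1; -1 = 0 cannot hold, so t_k is not Gosper-summable.

not Gosper-summable; s_k does not exist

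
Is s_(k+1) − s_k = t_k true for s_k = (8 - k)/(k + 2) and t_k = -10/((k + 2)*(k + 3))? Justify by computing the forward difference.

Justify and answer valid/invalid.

s_(k+1) = (7 - k)/(k + 3)
s_(k+1) − s_k = -10/(k**2 + 5*k + 6)
(s_(k+1) − s_k) − t_k = 0

valid; difference matches t_k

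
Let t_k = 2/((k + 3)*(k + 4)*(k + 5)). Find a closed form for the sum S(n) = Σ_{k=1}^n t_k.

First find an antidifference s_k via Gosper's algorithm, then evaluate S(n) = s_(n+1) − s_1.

The ratio is (k + 3)/(k + 6).
Factor: A=k + 3; B=k + 6; C=1.
Solve (k + 3)·f(k+1) − (k + 5)·f(k) = 1.
deg f ≤ 2 (via 1,1,0).
Match coefficients ⇒ f(k) = k*(k + 7)/24.
So s_k = (B(k−1)f/C)·t_k = (k*(k + 5)*(k + 7)/24)·t_k = k*(k + 7)/(12*(k + 3)*(k + 4)).
s_(k+1) − s_k = 2/(k**3 + 12*k**2 + 47*k + 60) = t_k.
Telescope: S(n) = s_(n+1) − s_(1) = (n**2 + 9*n + 8)/(12*(n**2 + 9*n + 20)) − (1/30) = n*(n + 9)/(20*(n**2 + 9*n + 20)).

S(n) = n*(n + 9)/(20*(n**2 + 9*n + 20))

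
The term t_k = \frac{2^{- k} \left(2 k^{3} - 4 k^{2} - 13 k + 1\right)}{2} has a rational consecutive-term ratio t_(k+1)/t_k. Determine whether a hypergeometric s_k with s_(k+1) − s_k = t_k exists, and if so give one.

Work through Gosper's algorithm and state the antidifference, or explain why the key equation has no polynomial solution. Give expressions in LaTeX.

s_k = 2^{- k} \left(- 2 k^{3} - 2 k^{2} + 3 k - 2\right)

Ratio r(k) = (k**3 + k**2 - 15*k/2 - 7)/(2*k**3 - 4*k**2 - 13*k + 1).
Normal form (A,B,C) = (1/2, 1, k**3 - 2*k**2 - 13*k/2 + 1/2).
Key eq: (1/2)·f(k+1) = (1)·f(k) + (k**3 - 2*k**2 - 13*k/2 + 1/2).
Bound: deg f ≤ 3.
Solving with deg f ≤ 3: f(k) = -(k + 2)*(2*k**2 - 2*k + 1).
So s_k = (B(k−1)f/C)·t_k = (-2*(k + 2)*(2*k**2 - 2*k + 1)/(2*k**3 - 4*k**2 - 13*k + 1))·t_k = (-2*k**3 - 2*k**2 + 3*k - 2)/2**k.
Verify: (2*k**3 - 4*k**2 - 13*k + 1)/(2*2**k) matches t_k.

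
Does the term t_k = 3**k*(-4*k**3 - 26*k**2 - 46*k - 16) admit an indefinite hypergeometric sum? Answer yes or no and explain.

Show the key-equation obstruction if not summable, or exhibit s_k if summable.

Compute t_(k+1)/t_k: get 3*(2*k**3 + 19*k**2 + 55*k + 46)/(2*k**3 + 13*k**2 + 23*k + 8).
Factor: A=3; B=1; C=k**3 + 13*k**2/2 + 23*k/2 + 4.
f must satisfy (3)·f(k+1) − (1)·f(k) = k**3 + 13*k**2/2 + 23*k/2 + 4.
d = 3 from the (0,0,3) case.
Solving with deg f ≤ 3: f(k) = (k**3 + 2*k**2 + k - 2)/2.
So s_k = (B(k−1)f/C)·t_k = ((k**3 + 2*k**2 + k - 2)/(2*k**3 + 13*k**2 + 23*k + 8))·t_k = 2*3**k*(-k**3 - 2*k**2 - k + 2).
s_(k+1) − s_k = 3**k*(-4*k**3 - 26*k**2 - 46*k - 16) = t_k.

Yes. s_k = 2*3**k*(-k**3 - 2*k**2 - k + 2).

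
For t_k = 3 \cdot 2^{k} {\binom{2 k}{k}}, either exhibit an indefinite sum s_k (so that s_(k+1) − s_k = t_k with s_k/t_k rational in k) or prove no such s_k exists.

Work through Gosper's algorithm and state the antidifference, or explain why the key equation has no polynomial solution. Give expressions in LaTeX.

not Gosper-summable; s_k does not exist

t_(k+1)/t_k = 4*(2*k + 1)/(k + 1).
Take A(k)=8*k + 4, B(k)=k + 1, C(k)=1.
f must satisfy (8*k + 4)·f(k+1) − (k)·f(k) = 1.
Degrees (1,1,0) ⇒ d ≤ -1.
Negative degree bound (-1): no f exists, t_k not Gosper-summable.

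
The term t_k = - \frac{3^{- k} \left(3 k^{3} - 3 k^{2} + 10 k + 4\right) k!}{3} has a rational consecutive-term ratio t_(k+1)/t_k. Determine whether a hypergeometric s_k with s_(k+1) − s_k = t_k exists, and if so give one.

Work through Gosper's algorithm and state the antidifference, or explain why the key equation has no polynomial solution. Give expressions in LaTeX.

Ratio r(k) = (3*k**4 + 9*k**3 + 19*k**2 + 27*k + 14)/(3*(3*k**3 - 3*k**2 + 10*k + 4)).
So A=k/3 + 1/3 and B=1, with C=k**3 - k**2 + 10*k/3 + 4/3.
Set up (k/3 + 1/3)·f(k+1) − (1)·f(k) − (k**3 - k**2 + 10*k/3 + 4/3) = 0.
deg f ≤ 2 (via 1,0,3).
A polynomial solution: f(k) = 3*k**2 - 3*k - 2.
So s_k = (B(k−1)f/C)·t_k = (3*(3*k**2 - 3*k - 2)/(3*k**3 - 3*k**2 + 10*k + 4))·t_k = (-3*k**2 + 3*k + 2)*factorial(k)/3**k.
Verify: -(3*k**3 - 3*k**2 + 10*k + 4)*factorial(k)/(3*3**k) matches t_k.

s_k = 3^{- k} \left(- 3 k^{2} + 3 k + 2\right) k!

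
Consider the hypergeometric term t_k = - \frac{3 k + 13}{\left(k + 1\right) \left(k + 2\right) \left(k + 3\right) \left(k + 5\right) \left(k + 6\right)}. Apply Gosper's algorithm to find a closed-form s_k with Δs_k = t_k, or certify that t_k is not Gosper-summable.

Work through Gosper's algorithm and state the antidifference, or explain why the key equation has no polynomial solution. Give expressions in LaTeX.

t_(k+1)/t_k = (k + 1)*(k + 5)*(3*k + 16)/((k + 4)*(k + 7)*(3*k + 13)).
A = k + 1, B = k + 7, C = k**2 + 25*k/3 + 52/3.
f must satisfy (k + 1)·f(k+1) − (k + 6)·f(k) = k**2 + 25*k/3 + 52/3.
Bound: deg f ≤ 5.
Match coefficients ⇒ f(k) = k*(k + 3)*(k + 4)*(k**2 + 8*k + 17)/30.
Get s_k = R·t_k = k*(-k**2 - 8*k - 17)/(10*(k**3 + 8*k**2 + 17*k + 10)) with R(k) = B(k−1)f(k)/C(k) = k*(k + 3)*(k + 6)*(k**2 + 8*k + 17)/(10*(3*k + 13)).
s_(k+1) − s_k = (-3*k - 13)/(k**5 + 17*k**4 + 107*k**3 + 307*k**2 + 396*k + 180) = t_k.

s_k = \frac{k \left(- k^{2} - 8 k - 17\right)}{10 \left(k^{3} + 8 k^{2} + 17 k + 10\right)}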